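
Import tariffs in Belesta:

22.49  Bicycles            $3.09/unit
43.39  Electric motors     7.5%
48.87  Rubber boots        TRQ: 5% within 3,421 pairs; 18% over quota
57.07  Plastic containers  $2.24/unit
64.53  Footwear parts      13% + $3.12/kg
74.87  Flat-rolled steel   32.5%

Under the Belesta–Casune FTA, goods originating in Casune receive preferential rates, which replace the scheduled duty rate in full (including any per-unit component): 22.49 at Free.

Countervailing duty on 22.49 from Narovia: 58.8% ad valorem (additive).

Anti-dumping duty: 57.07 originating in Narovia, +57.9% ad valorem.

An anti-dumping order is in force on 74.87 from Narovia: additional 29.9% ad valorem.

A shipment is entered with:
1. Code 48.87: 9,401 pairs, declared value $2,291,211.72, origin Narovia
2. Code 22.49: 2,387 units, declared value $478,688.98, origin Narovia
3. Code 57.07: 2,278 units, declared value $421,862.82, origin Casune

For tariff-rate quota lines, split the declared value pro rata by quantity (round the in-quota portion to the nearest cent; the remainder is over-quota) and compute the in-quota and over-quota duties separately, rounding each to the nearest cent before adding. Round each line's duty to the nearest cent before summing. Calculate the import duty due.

$597,976.19

Line 1 (48.87, Narovia, 9,401 pairs, $2,291,211.72):
Code 48.87 is under a tariff-rate quota (threshold 3,421 pairs). In-quota: 3,421 pairs at 5%; over-quota: 5,980 pairs at 18%.
Pro-rata value split: in-quota = $2,291,211.72 × 3,421/9,401 = $833,766.12; over-quota = $2,291,211.72 − $833,766.12 = $1,457,445.60.
In-quota duty = $833,766.12 × 5% = $41,688.31. Over-quota duty = $1,457,445.60 × 18% = $262,340.21.
Line duty = $41,688.31 + $262,340.21 = $304,028.52.
Line 2 (22.49, Narovia, 2,387 units, $478,688.98):
Base rate for 22.49 is $3.09/unit.
22.49 has an FTA preferential rate, but origin Narovia is not Casune; base rate stands.
Additional duty on 22.49 from Narovia: +58.8% ad valorem. Applied ad valorem rate = 58.8%.
Duty = $478,688.98 × 58.8% + 2,387 × $3.09 = $288,844.95.
Line 3 (57.07, Casune, 2,278 units, $421,862.82):
Base rate for 57.07 is $2.24/unit.
Origin Casune is the FTA partner but 57.07 is not on the preference list; base rate stands.
The additional-duty order on 57.07 targets Narovia, not Casune; it does not apply.
Duty = 2,278 × $2.24 = $5,102.72.
Total = $304,028.52 + $288,844.95 + $5,102.72 = $597,976.19.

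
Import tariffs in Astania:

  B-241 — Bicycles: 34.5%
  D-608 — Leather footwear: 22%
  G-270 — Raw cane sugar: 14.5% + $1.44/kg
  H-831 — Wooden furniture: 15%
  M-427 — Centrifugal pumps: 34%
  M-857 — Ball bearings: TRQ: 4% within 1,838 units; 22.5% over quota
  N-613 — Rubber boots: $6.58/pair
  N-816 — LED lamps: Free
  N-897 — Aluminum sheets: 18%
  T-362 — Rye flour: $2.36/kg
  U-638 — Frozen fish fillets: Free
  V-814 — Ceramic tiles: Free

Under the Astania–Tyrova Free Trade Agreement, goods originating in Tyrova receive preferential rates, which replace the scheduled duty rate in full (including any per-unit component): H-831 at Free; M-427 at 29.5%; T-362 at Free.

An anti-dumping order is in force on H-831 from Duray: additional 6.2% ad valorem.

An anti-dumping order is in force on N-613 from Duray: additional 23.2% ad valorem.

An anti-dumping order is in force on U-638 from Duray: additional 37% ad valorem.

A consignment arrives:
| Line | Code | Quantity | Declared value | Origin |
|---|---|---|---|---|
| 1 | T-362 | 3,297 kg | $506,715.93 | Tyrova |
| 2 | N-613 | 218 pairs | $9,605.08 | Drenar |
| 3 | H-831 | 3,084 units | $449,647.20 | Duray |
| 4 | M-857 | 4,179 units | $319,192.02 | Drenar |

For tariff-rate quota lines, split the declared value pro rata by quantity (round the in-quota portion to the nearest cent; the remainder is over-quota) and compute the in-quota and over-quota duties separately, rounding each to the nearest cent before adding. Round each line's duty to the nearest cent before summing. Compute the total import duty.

Line 1 (T-362, Tyrova, 3,297 kg, $506,715.93):
Base rate for T-362 is $2.36/kg.
Origin Tyrova qualifies under the Astania–Tyrova agreement and T-362 is covered: preferential rate Free applies instead.
Duty = $506,715.93 × 0% = $0.00.
Line 2 (N-613, Drenar, 218 pairs, $9,605.08):
Base rate for N-613 is $6.58/pair.
The additional-duty order on N-613 targets Duray, not Drenar; it does not apply.
Duty = 218 × $6.58 = $1,434.44.
Line 3 (H-831, Duray, 3,084 units, $449,647.20):
Base rate for H-831 is 15%.
H-831 has an FTA preferential rate, but origin Duray is not Tyrova; base rate stands.
Additional duty on H-831 from Duray: +6.2%. Applied ad valorem rate: 15% + 6.2% = 21.2%.
Duty = $449,647.20 × 21.2% = $95,325.21.
Line 4 (M-857, Drenar, 4,179 units, $319,192.02):
Code M-857 is under a tariff-rate quota (threshold 1,838 units). In-quota: 1,838 units at 4%; over-quota: 2,341 units at 22.5%.
Pro-rata value split: in-quota = $319,192.02 × 1,838/4,179 = $140,386.44; over-quota = $319,192.02 − $140,386.44 = $178,805.58.
In-quota duty = $140,386.44 × 4% = $5,615.46. Over-quota duty = $178,805.58 × 22.5% = $40,231.26.
Line duty = $5,615.46 + $40,231.26 = $45,846.72.
Total = $0.00 + $1,434.44 + $95,325.21 + $45,846.72 = $142,606.37.

$142,606.37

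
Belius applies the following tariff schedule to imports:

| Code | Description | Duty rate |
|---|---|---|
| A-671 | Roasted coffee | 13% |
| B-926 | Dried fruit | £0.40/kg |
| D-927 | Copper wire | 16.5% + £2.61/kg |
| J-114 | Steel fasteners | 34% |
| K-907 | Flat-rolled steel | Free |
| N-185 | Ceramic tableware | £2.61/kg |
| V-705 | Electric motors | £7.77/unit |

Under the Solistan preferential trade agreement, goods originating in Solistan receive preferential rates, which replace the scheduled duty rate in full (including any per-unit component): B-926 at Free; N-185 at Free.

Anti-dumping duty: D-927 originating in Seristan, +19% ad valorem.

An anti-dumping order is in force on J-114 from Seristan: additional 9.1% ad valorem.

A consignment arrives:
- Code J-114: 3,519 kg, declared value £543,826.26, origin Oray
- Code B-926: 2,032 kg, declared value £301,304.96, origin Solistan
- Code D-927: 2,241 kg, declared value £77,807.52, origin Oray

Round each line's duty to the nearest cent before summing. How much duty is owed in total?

£203,588.18

Line 1 (J-114, Oray, 3,519 kg, £543,826.26):
Base rate for J-114 is 34%.
The additional-duty order on J-114 targets Seristan, not Oray; it does not apply.
Duty = £543,826.26 × 34% = £184,900.93.
Line 2 (B-926, Solistan, 2,032 kg, £301,304.96):
Base rate for B-926 is £0.40/kg.
Origin Solistan qualifies under the Belius–Solistan agreement and B-926 is covered: preferential rate Free applies instead.
Duty = £301,304.96 × 0% = £0.00.
Line 3 (D-927, Oray, 2,241 kg, £77,807.52):
Base rate for D-927 is 16.5% + £2.61/kg.
The additional-duty order on D-927 targets Seristan, not Oray; it does not apply.
Duty = £77,807.52 × 16.5% + 2,241 × £2.61 = £18,687.25.
Total = £184,900.93 + £0.00 + £18,687.25 = £203,588.18.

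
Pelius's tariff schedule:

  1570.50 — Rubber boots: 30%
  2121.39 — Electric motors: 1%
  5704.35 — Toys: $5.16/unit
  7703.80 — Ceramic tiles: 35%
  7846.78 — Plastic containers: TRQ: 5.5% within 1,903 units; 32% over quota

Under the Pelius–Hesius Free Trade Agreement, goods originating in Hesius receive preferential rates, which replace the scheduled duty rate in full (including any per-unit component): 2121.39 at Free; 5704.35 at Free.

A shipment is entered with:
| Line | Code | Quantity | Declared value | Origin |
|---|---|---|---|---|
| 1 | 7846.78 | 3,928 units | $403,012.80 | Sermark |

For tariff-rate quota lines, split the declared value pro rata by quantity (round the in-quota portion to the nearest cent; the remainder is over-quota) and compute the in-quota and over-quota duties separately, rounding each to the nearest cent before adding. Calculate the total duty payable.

Line 1 (7846.78, Sermark, 3,928 units, $403,012.80):
Code 7846.78 is under a tariff-rate quota (threshold 1,903 units). In-quota: 1,903 units at 5.5%; over-quota: 2,025 units at 32%.
Pro-rata value split: in-quota = $403,012.80 × 1,903/3,928 = $195,247.80; over-quota = $403,012.80 − $195,247.80 = $207,765.00.
In-quota duty = $195,247.80 × 5.5% = $10,738.63. Over-quota duty = $207,765.00 × 32% = $66,484.80.
Line duty = $10,738.63 + $66,484.80 = $77,223.43.

$77,223.43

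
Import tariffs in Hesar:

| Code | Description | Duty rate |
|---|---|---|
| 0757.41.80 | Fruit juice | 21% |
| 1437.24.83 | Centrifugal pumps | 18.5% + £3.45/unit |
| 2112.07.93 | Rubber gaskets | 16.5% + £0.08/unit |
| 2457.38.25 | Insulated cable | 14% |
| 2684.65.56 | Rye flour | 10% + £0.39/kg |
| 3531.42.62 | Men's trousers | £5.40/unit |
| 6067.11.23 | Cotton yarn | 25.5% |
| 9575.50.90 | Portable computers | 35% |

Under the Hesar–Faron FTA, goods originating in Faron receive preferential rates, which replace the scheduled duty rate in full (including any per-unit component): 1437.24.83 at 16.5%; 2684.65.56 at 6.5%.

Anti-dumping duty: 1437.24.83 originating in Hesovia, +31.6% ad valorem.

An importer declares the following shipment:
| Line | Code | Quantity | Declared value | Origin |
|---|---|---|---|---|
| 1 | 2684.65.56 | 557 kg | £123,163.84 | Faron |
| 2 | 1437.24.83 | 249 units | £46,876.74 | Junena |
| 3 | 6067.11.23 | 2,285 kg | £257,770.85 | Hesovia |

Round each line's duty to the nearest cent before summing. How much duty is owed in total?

£83,268.47

Line 1 (2684.65.56, Faron, 557 kg, £123,163.84):
Base rate for 2684.65.56 is 10% + £0.39/kg.
Origin Faron qualifies under the Hesar–Faron agreement and 2684.65.56 is covered: preferential rate 6.5% applies instead.
Duty = £123,163.84 × 6.5% = £8,005.65.
Line 2 (1437.24.83, Junena, 249 units, £46,876.74):
Base rate for 1437.24.83 is 18.5% + £3.45/unit.
1437.24.83 has an FTA preferential rate, but origin Junena is not Faron; base rate stands.
The additional-duty order on 1437.24.83 targets Hesovia, not Junena; it does not apply.
Duty = £46,876.74 × 18.5% + 249 × £3.45 = £9,531.25.
Line 3 (6067.11.23, Hesovia, 2,285 kg, £257,770.85):
Base rate for 6067.11.23 is 25.5%.
Duty = £257,770.85 × 25.5% = £65,731.57.
Total = £8,005.65 + £9,531.25 + £65,731.57 = £83,268.47.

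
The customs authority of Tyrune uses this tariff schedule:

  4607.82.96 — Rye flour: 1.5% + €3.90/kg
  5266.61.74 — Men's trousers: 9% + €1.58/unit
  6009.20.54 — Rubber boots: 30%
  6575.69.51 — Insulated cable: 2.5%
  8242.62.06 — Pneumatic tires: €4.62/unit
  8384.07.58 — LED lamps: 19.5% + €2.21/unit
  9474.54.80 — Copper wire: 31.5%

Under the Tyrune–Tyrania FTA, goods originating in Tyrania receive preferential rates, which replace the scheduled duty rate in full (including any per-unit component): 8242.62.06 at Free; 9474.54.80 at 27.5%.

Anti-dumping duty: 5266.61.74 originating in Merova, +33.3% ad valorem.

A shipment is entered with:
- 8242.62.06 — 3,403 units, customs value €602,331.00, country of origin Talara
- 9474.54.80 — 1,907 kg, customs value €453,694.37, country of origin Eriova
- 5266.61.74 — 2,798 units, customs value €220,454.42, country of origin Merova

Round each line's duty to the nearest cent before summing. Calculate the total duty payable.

€256,308.65

Line 1 (8242.62.06, Talara, 3,403 units, €602,331.00):
Base rate for 8242.62.06 is €4.62/unit.
8242.62.06 has an FTA preferential rate, but origin Talara is not Tyrania; base rate stands.
Duty = 3,403 × €4.62 = €15,721.86.
Line 2 (9474.54.80, Eriova, 1,907 kg, €453,694.37):
Base rate for 9474.54.80 is 31.5%.
9474.54.80 has an FTA preferential rate, but origin Eriova is not Tyrania; base rate stands.
Duty = €453,694.37 × 31.5% = €142,913.73.
Line 3 (5266.61.74, Merova, 2,798 units, €220,454.42):
Base rate for 5266.61.74 is 9% + €1.58/unit.
Additional duty on 5266.61.74 from Merova: +33.3%. Applied ad valorem rate: 9% + 33.3% = 42.3%.
Duty = €220,454.42 × 42.3% + 2,798 × €1.58 = €97,673.06.
Total = €15,721.86 + €142,913.73 + €97,673.06 = €256,308.65.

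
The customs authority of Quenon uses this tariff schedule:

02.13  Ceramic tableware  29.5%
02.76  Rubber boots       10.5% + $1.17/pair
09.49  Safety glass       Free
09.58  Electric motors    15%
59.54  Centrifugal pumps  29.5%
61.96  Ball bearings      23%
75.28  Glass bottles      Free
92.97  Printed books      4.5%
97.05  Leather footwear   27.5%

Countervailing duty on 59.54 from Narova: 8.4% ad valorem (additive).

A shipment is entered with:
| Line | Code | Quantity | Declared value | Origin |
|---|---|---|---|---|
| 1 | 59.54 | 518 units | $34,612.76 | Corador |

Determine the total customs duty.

$10,210.76

Line 1 (59.54, Corador, 518 units, $34,612.76):
Base rate for 59.54 is 29.5%.
The additional-duty order on 59.54 targets Narova, not Corador; it does not apply.
Duty = $34,612.76 × 29.5% = $10,210.76.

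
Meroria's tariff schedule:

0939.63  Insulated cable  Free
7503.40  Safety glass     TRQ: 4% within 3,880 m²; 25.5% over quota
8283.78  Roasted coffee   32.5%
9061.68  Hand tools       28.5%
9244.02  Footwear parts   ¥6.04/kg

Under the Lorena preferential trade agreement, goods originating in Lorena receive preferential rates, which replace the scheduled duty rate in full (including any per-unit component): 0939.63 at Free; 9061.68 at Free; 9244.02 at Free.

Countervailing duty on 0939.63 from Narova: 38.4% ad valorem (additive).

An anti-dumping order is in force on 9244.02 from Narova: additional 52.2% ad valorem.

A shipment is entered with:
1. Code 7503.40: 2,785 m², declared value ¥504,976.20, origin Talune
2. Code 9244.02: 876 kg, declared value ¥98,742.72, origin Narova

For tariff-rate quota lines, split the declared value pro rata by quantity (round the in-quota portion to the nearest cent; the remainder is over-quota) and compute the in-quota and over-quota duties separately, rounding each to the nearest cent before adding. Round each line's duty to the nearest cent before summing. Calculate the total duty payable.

¥77,033.79

Line 1 (7503.40, Talune, 2,785 m², ¥504,976.20):
Code 7503.40 is under a tariff-rate quota (threshold 3,880 m²). Quantity 2,785 m² is within the quota, so the in-quota rate 4% applies to the full value.
Duty = ¥504,976.20 × 4% = ¥20,199.05.
Line 2 (9244.02, Narova, 876 kg, ¥98,742.72):
Base rate for 9244.02 is ¥6.04/kg.
9244.02 has an FTA preferential rate, but origin Narova is not Lorena; base rate stands.
Additional duty on 9244.02 from Narova: +52.2% ad valorem. Applied ad valorem rate = 52.2%.
Duty = ¥98,742.72 × 52.2% + 876 × ¥6.04 = ¥56,834.74.
Total = ¥20,199.05 + ¥56,834.74 = ¥77,033.79.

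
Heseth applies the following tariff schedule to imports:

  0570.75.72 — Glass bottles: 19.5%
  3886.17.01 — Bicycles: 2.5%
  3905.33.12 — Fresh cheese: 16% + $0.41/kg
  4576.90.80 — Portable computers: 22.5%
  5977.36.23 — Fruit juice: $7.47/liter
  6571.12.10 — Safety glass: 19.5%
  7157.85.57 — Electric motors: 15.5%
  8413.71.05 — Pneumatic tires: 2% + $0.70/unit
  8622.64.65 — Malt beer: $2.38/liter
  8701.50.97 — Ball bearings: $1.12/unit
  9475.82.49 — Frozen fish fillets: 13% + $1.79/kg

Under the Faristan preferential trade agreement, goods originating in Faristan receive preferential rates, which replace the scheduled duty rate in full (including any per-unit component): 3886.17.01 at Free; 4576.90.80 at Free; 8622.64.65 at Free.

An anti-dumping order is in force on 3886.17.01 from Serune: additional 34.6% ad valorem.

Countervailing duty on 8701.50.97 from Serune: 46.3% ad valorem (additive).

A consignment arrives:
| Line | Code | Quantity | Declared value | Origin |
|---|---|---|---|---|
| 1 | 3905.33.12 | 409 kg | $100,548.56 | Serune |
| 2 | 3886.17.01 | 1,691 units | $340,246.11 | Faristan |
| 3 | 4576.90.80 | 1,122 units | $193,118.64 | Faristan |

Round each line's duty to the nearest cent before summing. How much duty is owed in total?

Line 1 (3905.33.12, Serune, 409 kg, $100,548.56):
Base rate for 3905.33.12 is 16% + $0.41/kg.
Duty = $100,548.56 × 16% + 409 × $0.41 = $16,255.46.
Line 2 (3886.17.01, Faristan, 1,691 units, $340,246.11):
Base rate for 3886.17.01 is 2.5%.
Origin Faristan qualifies under the Heseth–Faristan agreement and 3886.17.01 is covered: preferential rate Free applies instead.
The additional-duty order on 3886.17.01 targets Serune, not Faristan; it does not apply.
Duty = $340,246.11 × 0% = $0.00.
Line 3 (4576.90.80, Faristan, 1,122 units, $193,118.64):
Base rate for 4576.90.80 is 22.5%.
Origin Faristan qualifies under the Heseth–Faristan agreement and 4576.90.80 is covered: preferential rate Free applies instead.
Duty = $193,118.64 × 0% = $0.00.
Total = $16,255.46 + $0.00 + $0.00 = $16,255.46.

$16,255.46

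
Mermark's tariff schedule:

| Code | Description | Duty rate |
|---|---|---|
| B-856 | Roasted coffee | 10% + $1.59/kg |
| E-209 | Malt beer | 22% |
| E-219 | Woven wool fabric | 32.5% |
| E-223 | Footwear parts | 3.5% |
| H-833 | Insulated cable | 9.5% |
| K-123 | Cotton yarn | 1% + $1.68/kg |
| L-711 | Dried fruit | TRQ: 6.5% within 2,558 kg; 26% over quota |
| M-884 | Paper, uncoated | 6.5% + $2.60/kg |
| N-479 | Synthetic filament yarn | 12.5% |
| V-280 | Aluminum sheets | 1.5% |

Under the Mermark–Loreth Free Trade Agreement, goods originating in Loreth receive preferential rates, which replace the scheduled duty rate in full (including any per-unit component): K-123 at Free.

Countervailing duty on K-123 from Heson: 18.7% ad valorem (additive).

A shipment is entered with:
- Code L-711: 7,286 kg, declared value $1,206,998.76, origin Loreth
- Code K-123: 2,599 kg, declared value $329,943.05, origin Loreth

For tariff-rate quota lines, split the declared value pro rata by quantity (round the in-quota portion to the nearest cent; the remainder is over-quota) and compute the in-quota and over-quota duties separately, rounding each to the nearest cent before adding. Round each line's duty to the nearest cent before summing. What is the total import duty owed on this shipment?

Line 1 (L-711, Loreth, 7,286 kg, $1,206,998.76):
Code L-711 is under a tariff-rate quota (threshold 2,558 kg). In-quota: 2,558 kg at 6.5%; over-quota: 4,728 kg at 26%.
Pro-rata value split: in-quota = $1,206,998.76 × 2,558/7,286 = $423,758.28; over-quota = $1,206,998.76 − $423,758.28 = $783,240.48.
In-quota duty = $423,758.28 × 6.5% = $27,544.29. Over-quota duty = $783,240.48 × 26% = $203,642.52.
Line duty = $27,544.29 + $203,642.52 = $231,186.81.
Line 2 (K-123, Loreth, 2,599 kg, $329,943.05):
Base rate for K-123 is 1% + $1.68/kg.
Origin Loreth qualifies under the Mermark–Loreth agreement and K-123 is covered: preferential rate Free applies instead.
The additional-duty order on K-123 targets Heson, not Loreth; it does not apply.
Duty = $329,943.05 × 0% = $0.00.
Total = $231,186.81 + $0.00 = $231,186.81.

$231,186.81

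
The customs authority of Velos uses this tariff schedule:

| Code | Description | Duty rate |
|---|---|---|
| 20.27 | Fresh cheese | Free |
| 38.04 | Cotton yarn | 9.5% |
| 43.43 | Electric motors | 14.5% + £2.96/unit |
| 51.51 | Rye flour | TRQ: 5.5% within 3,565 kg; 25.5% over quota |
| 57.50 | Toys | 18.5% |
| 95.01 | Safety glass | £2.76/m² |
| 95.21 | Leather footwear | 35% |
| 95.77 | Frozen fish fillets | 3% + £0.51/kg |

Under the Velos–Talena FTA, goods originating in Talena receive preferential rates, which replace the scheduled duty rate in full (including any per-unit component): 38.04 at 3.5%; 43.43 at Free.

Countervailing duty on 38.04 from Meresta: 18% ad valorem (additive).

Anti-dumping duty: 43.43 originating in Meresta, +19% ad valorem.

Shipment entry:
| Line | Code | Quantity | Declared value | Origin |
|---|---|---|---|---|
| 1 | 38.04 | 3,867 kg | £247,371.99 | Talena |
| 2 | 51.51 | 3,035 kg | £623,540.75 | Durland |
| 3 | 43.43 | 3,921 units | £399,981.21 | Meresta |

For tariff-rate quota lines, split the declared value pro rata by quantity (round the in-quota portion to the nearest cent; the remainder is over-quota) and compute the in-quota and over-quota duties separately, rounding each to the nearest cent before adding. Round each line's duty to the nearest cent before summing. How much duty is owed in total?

£188,552.63

Line 1 (38.04, Talena, 3,867 kg, £247,371.99):
Base rate for 38.04 is 9.5%.
Origin Talena qualifies under the Velos–Talena agreement and 38.04 is covered: preferential rate 3.5% applies instead.
The additional-duty order on 38.04 targets Meresta, not Talena; it does not apply.
Duty = £247,371.99 × 3.5% = £8,658.02.
Line 2 (51.51, Durland, 3,035 kg, £623,540.75):
Code 51.51 is under a tariff-rate quota (threshold 3,565 kg). Quantity 3,035 kg is within the quota, so the in-quota rate 5.5% applies to the full value.
Duty = £623,540.75 × 5.5% = £34,294.74.
Line 3 (43.43, Meresta, 3,921 units, £399,981.21):
Base rate for 43.43 is 14.5% + £2.96/unit.
43.43 has an FTA preferential rate, but origin Meresta is not Talena; base rate stands.
Additional duty on 43.43 from Meresta: +19%. Applied ad valorem rate: 14.5% + 19% = 33.5%.
Duty = £399,981.21 × 33.5% + 3,921 × £2.96 = £145,599.87.
Total = £8,658.02 + £34,294.74 + £145,599.87 = £188,552.63.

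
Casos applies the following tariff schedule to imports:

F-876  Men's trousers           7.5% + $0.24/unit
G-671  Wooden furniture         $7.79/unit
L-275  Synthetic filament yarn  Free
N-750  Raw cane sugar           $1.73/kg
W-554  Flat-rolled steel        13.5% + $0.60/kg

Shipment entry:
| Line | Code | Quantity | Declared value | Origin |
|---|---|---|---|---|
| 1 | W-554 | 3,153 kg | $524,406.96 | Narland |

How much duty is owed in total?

$72,686.74

Line 1 (W-554, Narland, 3,153 kg, $524,406.96):
Base rate for W-554 is 13.5% + $0.60/kg.
Duty = $524,406.96 × 13.5% + 3,153 × $0.60 = $72,686.74.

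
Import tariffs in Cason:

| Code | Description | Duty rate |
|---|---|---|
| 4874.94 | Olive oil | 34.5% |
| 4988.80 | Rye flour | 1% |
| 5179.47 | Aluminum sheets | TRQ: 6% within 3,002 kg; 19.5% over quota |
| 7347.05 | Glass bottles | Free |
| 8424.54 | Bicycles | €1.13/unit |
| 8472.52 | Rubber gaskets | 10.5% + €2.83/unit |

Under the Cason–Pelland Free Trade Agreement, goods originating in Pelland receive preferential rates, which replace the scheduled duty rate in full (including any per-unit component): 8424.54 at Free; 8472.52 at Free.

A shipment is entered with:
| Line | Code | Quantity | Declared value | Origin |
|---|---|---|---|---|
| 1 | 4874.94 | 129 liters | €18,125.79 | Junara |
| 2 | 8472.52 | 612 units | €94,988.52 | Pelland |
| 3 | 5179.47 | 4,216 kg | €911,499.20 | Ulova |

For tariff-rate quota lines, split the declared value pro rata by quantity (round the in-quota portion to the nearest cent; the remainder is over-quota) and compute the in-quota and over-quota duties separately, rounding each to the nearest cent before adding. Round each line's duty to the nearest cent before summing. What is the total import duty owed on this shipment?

Line 1 (4874.94, Junara, 129 liters, €18,125.79):
Base rate for 4874.94 is 34.5%.
Duty = €18,125.79 × 34.5% = €6,253.40.
Line 2 (8472.52, Pelland, 612 units, €94,988.52):
Base rate for 8472.52 is 10.5% + €2.83/unit.
Origin Pelland qualifies under the Cason–Pelland agreement and 8472.52 is covered: preferential rate Free applies instead.
Duty = €94,988.52 × 0% = €0.00.
Line 3 (5179.47, Ulova, 4,216 kg, €911,499.20):
Code 5179.47 is under a tariff-rate quota (threshold 3,002 kg). In-quota: 3,002 kg at 6%; over-quota: 1,214 kg at 19.5%.
Pro-rata value split: in-quota = €911,499.20 × 3,002/4,216 = €649,032.40; over-quota = €911,499.20 − €649,032.40 = €262,466.80.
In-quota duty = €649,032.40 × 6% = €38,941.94. Over-quota duty = €262,466.80 × 19.5% = €51,181.03.
Line duty = €38,941.94 + €51,181.03 = €90,122.97.
Total = €6,253.40 + €0.00 + €90,122.97 = €96,376.37.

€96,376.37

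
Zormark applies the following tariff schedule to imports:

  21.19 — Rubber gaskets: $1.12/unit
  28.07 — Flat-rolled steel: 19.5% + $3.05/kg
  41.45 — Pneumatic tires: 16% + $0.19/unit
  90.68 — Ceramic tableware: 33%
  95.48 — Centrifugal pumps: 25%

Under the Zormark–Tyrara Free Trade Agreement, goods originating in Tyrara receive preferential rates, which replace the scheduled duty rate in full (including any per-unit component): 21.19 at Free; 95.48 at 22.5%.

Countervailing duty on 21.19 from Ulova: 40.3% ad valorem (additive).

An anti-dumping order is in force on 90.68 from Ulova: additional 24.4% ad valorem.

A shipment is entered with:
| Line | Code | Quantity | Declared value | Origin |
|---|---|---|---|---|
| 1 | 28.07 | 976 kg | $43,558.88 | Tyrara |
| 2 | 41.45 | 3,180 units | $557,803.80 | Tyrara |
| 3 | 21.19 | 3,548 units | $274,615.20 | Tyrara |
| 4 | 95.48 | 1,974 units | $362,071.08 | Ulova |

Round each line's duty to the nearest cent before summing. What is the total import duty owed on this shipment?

Line 1 (28.07, Tyrara, 976 kg, $43,558.88):
Base rate for 28.07 is 19.5% + $3.05/kg.
Origin Tyrara is the FTA partner but 28.07 is not on the preference list; base rate stands.
Duty = $43,558.88 × 19.5% + 976 × $3.05 = $11,470.78.
Line 2 (41.45, Tyrara, 3,180 units, $557,803.80):
Base rate for 41.45 is 16% + $0.19/unit.
Origin Tyrara is the FTA partner but 41.45 is not on the preference list; base rate stands.
Duty = $557,803.80 × 16% + 3,180 × $0.19 = $89,852.81.
Line 3 (21.19, Tyrara, 3,548 units, $274,615.20):
Base rate for 21.19 is $1.12/unit.
Origin Tyrara qualifies under the Zormark–Tyrara agreement and 21.19 is covered: preferential rate Free applies instead.
The additional-duty order on 21.19 targets Ulova, not Tyrara; it does not apply.
Duty = $274,615.20 × 0% = $0.00.
Line 4 (95.48, Ulova, 1,974 units, $362,071.08):
Base rate for 95.48 is 25%.
95.48 has an FTA preferential rate, but origin Ulova is not Tyrara; base rate stands.
Duty = $362,071.08 × 25% = $90,517.77.
Total = $11,470.78 + $89,852.81 + $0.00 + $90,517.77 = $191,841.36.

$191,841.36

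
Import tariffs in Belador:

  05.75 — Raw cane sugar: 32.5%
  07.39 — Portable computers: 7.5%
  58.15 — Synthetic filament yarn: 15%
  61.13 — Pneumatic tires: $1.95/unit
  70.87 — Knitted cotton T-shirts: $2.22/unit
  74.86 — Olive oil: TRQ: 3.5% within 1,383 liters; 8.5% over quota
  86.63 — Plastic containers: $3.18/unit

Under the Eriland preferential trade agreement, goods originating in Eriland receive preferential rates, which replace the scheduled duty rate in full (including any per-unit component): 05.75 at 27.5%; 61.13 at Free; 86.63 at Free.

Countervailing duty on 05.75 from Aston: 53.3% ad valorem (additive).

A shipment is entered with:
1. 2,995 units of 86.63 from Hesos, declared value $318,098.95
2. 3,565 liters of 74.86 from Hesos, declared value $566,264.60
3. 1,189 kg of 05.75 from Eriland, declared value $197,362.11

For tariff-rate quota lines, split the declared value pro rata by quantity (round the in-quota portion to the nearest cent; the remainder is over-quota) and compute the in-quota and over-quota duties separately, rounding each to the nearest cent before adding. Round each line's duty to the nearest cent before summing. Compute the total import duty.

Line 1 (86.63, Hesos, 2,995 units, $318,098.95):
Base rate for 86.63 is $3.18/unit.
86.63 has an FTA preferential rate, but origin Hesos is not Eriland; base rate stands.
Duty = 2,995 × $3.18 = $9,524.10.
Line 2 (74.86, Hesos, 3,565 liters, $566,264.60):
Code 74.86 is under a tariff-rate quota (threshold 1,383 liters). In-quota: 1,383 liters at 3.5%; over-quota: 2,182 liters at 8.5%.
Pro-rata value split: in-quota = $566,264.60 × 1,383/3,565 = $219,675.72; over-quota = $566,264.60 − $219,675.72 = $346,588.88.
In-quota duty = $219,675.72 × 3.5% = $7,688.65. Over-quota duty = $346,588.88 × 8.5% = $29,460.05.
Line duty = $7,688.65 + $29,460.05 = $37,148.70.
Line 3 (05.75, Eriland, 1,189 kg, $197,362.11):
Base rate for 05.75 is 32.5%.
Origin Eriland qualifies under the Belador–Eriland agreement and 05.75 is covered: preferential rate 27.5% applies instead.
The additional-duty order on 05.75 targets Aston, not Eriland; it does not apply.
Duty = $197,362.11 × 27.5% = $54,274.58.
Total = $9,524.10 + $37,148.70 + $54,274.58 = $100,947.38.

$100,947.38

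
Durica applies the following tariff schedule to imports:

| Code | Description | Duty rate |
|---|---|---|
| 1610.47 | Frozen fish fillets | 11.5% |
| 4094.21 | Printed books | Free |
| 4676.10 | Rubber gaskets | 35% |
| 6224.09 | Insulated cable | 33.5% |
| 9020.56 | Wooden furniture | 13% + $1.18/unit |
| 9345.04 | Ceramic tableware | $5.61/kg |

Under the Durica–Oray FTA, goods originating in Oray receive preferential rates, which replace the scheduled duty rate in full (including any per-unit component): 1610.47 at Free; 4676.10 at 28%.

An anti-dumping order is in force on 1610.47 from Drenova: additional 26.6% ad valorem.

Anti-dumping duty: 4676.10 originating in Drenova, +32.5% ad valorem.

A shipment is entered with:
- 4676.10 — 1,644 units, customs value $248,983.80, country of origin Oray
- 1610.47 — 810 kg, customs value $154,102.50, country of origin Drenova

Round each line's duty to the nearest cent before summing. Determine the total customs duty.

$128,428.51

Line 1 (4676.10, Oray, 1,644 units, $248,983.80):
Base rate for 4676.10 is 35%.
Origin Oray qualifies under the Durica–Oray agreement and 4676.10 is covered: preferential rate 28% applies instead.
The additional-duty order on 4676.10 targets Drenova, not Oray; it does not apply.
Duty = $248,983.80 × 28% = $69,715.46.
Line 2 (1610.47, Drenova, 810 kg, $154,102.50):
Base rate for 1610.47 is 11.5%.
1610.47 has an FTA preferential rate, but origin Drenova is not Oray; base rate stands.
Additional duty on 1610.47 from Drenova: +26.6%. Applied ad valorem rate: 11.5% + 26.6% = 38.1%.
Duty = $154,102.50 × 38.1% = $58,713.05.
Total = $69,715.46 + $58,713.05 = $128,428.51.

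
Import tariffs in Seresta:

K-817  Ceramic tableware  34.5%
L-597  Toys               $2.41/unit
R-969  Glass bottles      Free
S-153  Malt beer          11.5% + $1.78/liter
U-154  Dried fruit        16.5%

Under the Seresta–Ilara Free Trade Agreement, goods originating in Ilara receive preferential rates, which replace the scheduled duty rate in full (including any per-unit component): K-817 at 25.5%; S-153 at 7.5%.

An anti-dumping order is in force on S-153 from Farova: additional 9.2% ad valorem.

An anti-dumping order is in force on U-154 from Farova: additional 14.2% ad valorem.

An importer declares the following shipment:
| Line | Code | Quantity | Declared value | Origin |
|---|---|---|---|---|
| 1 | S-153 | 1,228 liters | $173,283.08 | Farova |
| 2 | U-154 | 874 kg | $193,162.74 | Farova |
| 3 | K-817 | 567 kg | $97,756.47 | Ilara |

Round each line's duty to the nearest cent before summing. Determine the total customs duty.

$122,284.30

Line 1 (S-153, Farova, 1,228 liters, $173,283.08):
Base rate for S-153 is 11.5% + $1.78/liter.
S-153 has an FTA preferential rate, but origin Farova is not Ilara; base rate stands.
Additional duty on S-153 from Farova: +9.2%. Applied ad valorem rate: 11.5% + 9.2% = 20.7%.
Duty = $173,283.08 × 20.7% + 1,228 × $1.78 = $38,055.44.
Line 2 (U-154, Farova, 874 kg, $193,162.74):
Base rate for U-154 is 16.5%.
Additional duty on U-154 from Farova: +14.2%. Applied ad valorem rate: 16.5% + 14.2% = 30.7%.
Duty = $193,162.74 × 30.7% = $59,300.96.
Line 3 (K-817, Ilara, 567 kg, $97,756.47):
Base rate for K-817 is 34.5%.
Origin Ilara qualifies under the Seresta–Ilara agreement and K-817 is covered: preferential rate 25.5% applies instead.
Duty = $97,756.47 × 25.5% = $24,927.90.
Total = $38,055.44 + $59,300.96 + $24,927.90 = $122,284.30.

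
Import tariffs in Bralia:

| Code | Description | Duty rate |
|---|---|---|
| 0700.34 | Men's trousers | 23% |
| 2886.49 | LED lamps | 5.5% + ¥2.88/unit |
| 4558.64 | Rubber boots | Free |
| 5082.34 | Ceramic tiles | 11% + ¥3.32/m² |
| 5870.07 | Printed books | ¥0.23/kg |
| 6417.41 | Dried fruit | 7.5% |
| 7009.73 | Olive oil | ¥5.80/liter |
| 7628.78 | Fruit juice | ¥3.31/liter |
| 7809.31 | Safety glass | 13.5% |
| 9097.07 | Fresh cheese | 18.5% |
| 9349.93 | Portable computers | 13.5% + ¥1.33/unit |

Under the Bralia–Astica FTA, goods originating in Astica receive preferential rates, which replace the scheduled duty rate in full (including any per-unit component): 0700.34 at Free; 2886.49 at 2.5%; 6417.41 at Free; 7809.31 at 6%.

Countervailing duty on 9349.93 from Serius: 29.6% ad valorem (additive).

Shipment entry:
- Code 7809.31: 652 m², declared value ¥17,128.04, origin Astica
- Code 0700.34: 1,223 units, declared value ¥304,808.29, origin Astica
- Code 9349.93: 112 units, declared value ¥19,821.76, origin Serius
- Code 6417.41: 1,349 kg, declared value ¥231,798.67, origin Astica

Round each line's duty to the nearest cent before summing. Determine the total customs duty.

¥9,719.82

Line 1 (7809.31, Astica, 652 m², ¥17,128.04):
Base rate for 7809.31 is 13.5%.
Origin Astica qualifies under the Bralia–Astica agreement and 7809.31 is covered: preferential rate 6% applies instead.
Duty = ¥17,128.04 × 6% = ¥1,027.68.
Line 2 (0700.34, Astica, 1,223 units, ¥304,808.29):
Base rate for 0700.34 is 23%.
Origin Astica qualifies under the Bralia–Astica agreement and 0700.34 is covered: preferential rate Free applies instead.
Duty = ¥304,808.29 × 0% = ¥0.00.
Line 3 (9349.93, Serius, 112 units, ¥19,821.76):
Base rate for 9349.93 is 13.5% + ¥1.33/unit.
Additional duty on 9349.93 from Serius: +29.6%. Applied ad valorem rate: 13.5% + 29.6% = 43.1%.
Duty = ¥19,821.76 × 43.1% + 112 × ¥1.33 = ¥8,692.14.
Line 4 (6417.41, Astica, 1,349 kg, ¥231,798.67):
Base rate for 6417.41 is 7.5%.
Origin Astica qualifies under the Bralia–Astica agreement and 6417.41 is covered: preferential rate Free applies instead.
Duty = ¥231,798.67 × 0% = ¥0.00.
Total = ¥1,027.68 + ¥0.00 + ¥8,692.14 + ¥0.00 = ¥9,719.82.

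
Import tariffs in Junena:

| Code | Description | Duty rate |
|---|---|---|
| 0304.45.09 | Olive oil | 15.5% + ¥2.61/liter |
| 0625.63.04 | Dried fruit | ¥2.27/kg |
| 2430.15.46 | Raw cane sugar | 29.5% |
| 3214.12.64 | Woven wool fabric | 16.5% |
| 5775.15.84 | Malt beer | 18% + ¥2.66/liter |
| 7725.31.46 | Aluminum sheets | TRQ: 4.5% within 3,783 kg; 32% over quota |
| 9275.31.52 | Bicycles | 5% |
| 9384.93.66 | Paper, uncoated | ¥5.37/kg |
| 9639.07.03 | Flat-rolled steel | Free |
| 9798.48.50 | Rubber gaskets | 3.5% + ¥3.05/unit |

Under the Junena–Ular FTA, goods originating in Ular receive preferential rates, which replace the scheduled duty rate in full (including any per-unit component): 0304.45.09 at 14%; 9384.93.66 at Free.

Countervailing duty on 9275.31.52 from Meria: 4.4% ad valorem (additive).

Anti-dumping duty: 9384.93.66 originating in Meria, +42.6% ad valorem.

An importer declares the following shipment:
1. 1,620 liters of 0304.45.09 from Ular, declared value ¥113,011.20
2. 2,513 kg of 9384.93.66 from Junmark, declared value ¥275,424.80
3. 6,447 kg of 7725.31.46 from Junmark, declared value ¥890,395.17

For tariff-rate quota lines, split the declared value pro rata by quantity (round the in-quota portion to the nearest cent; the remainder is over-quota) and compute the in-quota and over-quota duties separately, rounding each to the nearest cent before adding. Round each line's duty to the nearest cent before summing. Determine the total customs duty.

Line 1 (0304.45.09, Ular, 1,620 liters, ¥113,011.20):
Base rate for 0304.45.09 is 15.5% + ¥2.61/liter.
Origin Ular qualifies under the Junena–Ular agreement and 0304.45.09 is covered: preferential rate 14% applies instead.
Duty = ¥113,011.20 × 14% = ¥15,821.57.
Line 2 (9384.93.66, Junmark, 2,513 kg, ¥275,424.80):
Base rate for 9384.93.66 is ¥5.37/kg.
9384.93.66 has an FTA preferential rate, but origin Junmark is not Ular; base rate stands.
The additional-duty order on 9384.93.66 targets Meria, not Junmark; it does not apply.
Duty = 2,513 × ¥5.37 = ¥13,494.81.
Line 3 (7725.31.46, Junmark, 6,447 kg, ¥890,395.17):
Code 7725.31.46 is under a tariff-rate quota (threshold 3,783 kg). In-quota: 3,783 kg at 4.5%; over-quota: 2,664 kg at 32%.
Pro-rata value split: in-quota = ¥890,395.17 × 3,783/6,447 = ¥522,470.13; over-quota = ¥890,395.17 − ¥522,470.13 = ¥367,925.04.
In-quota duty = ¥522,470.13 × 4.5% = ¥23,511.16. Over-quota duty = ¥367,925.04 × 32% = ¥117,736.01.
Line duty = ¥23,511.16 + ¥117,736.01 = ¥141,247.17.
Total = ¥15,821.57 + ¥13,494.81 + ¥141,247.17 = ¥170,563.55.

¥170,563.55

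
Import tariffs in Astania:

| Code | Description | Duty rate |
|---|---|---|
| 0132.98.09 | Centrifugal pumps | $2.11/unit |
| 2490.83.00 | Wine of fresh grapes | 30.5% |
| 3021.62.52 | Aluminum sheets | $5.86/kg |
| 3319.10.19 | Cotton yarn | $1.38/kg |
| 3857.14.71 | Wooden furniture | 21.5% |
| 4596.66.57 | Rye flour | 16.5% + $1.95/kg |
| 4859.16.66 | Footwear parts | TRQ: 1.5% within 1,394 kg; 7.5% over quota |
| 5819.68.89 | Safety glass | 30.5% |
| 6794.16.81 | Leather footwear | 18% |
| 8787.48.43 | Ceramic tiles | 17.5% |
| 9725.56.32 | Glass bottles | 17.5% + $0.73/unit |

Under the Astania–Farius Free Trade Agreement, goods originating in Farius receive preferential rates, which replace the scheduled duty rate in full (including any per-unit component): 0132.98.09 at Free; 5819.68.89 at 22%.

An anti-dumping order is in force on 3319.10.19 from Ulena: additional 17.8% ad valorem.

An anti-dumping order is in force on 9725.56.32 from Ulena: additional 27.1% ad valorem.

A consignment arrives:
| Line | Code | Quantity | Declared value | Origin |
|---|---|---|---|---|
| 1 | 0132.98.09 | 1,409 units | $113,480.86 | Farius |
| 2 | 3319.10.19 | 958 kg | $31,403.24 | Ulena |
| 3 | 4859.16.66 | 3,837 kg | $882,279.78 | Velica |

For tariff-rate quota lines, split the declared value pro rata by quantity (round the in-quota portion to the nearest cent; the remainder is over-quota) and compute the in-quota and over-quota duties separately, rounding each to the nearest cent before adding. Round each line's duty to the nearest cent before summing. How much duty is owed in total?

Line 1 (0132.98.09, Farius, 1,409 units, $113,480.86):
Base rate for 0132.98.09 is $2.11/unit.
Origin Farius qualifies under the Astania–Farius agreement and 0132.98.09 is covered: preferential rate Free applies instead.
Duty = $113,480.86 × 0% = $0.00.
Line 2 (3319.10.19, Ulena, 958 kg, $31,403.24):
Base rate for 3319.10.19 is $1.38/kg.
Additional duty on 3319.10.19 from Ulena: +17.8% ad valorem. Applied ad valorem rate = 17.8%.
Duty = $31,403.24 × 17.8% + 958 × $1.38 = $6,911.82.
Line 3 (4859.16.66, Velica, 3,837 kg, $882,279.78):
Code 4859.16.66 is under a tariff-rate quota (threshold 1,394 kg). In-quota: 1,394 kg at 1.5%; over-quota: 2,443 kg at 7.5%.
Pro-rata value split: in-quota = $882,279.78 × 1,394/3,837 = $320,536.36; over-quota = $882,279.78 − $320,536.36 = $561,743.42.
In-quota duty = $320,536.36 × 1.5% = $4,808.05. Over-quota duty = $561,743.42 × 7.5% = $42,130.76.
Line duty = $4,808.05 + $42,130.76 = $46,938.81.
Total = $0.00 + $6,911.82 + $46,938.81 = $53,850.63.

$53,850.63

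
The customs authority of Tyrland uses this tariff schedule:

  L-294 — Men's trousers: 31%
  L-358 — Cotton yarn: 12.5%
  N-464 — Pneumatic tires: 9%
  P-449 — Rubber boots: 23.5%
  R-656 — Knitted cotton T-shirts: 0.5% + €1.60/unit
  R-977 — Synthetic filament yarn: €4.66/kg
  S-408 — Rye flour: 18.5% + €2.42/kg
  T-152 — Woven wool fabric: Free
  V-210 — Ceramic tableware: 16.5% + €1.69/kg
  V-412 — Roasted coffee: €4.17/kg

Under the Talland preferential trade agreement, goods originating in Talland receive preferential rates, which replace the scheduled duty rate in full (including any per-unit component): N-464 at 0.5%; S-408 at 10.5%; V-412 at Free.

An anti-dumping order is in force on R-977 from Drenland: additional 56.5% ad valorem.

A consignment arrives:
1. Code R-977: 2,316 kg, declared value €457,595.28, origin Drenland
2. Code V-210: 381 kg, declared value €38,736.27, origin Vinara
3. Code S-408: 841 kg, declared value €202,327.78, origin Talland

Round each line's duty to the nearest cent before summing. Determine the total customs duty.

Line 1 (R-977, Drenland, 2,316 kg, €457,595.28):
Base rate for R-977 is €4.66/kg.
Additional duty on R-977 from Drenland: +56.5% ad valorem. Applied ad valorem rate = 56.5%.
Duty = €457,595.28 × 56.5% + 2,316 × €4.66 = €269,333.89.
Line 2 (V-210, Vinara, 381 kg, €38,736.27):
Base rate for V-210 is 16.5% + €1.69/kg.
Duty = €38,736.27 × 16.5% + 381 × €1.69 = €7,035.37.
Line 3 (S-408, Talland, 841 kg, €202,327.78):
Base rate for S-408 is 18.5% + €2.42/kg.
Origin Talland qualifies under the Tyrland–Talland agreement and S-408 is covered: preferential rate 10.5% applies instead.
Duty = €202,327.78 × 10.5% = €21,244.42.
Total = €269,333.89 + €7,035.37 + €21,244.42 = €297,613.68.

€297,613.68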